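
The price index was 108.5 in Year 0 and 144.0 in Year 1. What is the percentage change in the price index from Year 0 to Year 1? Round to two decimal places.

Change = (144.0 − 108.5) / 108.5 × 100
       = 35.5 / 108.5 × 100 = 32.7189%

32.72%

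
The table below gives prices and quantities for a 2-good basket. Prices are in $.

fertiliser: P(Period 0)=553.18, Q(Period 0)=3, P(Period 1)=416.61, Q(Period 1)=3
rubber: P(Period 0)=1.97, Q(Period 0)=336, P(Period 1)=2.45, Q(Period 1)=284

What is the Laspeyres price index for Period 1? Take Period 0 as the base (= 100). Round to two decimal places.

Laspeyres price index uses base-period quantities as weights.
ΣP(Period 1)·Q(Period 0) = 416.61×3 + 2.45×336 = 1249.83 + 823.2 = 2073.03
ΣP(Period 0)·Q(Period 0) = 553.18×3 + 1.97×336 = 1659.54 + 661.92 = 2321.46
Index = 2073.03 / 2321.46 × 100 = 89.2985

89.30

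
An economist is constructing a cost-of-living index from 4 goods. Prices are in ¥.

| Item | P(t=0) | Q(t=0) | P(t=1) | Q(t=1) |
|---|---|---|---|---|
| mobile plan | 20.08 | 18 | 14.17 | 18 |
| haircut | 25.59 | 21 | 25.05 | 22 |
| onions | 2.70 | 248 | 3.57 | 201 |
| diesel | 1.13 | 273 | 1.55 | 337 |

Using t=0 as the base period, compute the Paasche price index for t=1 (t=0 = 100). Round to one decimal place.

Paasche price index uses current-period quantities as weights.
ΣP(t=1)·Q(t=1) = 14.17×18 + 25.05×22 + 3.57×201 + 1.55×337 = 255.06 + 551.1 + 717.57 + 522.35 = 2046.08
ΣP(t=0)·Q(t=1) = 20.08×18 + 25.59×22 + 2.70×201 + 1.13×337 = 361.44 + 562.98 + 542.7 + 380.81 = 1847.93
Index = 2046.08 / 1847.93 × 100 = 110.7228

110.7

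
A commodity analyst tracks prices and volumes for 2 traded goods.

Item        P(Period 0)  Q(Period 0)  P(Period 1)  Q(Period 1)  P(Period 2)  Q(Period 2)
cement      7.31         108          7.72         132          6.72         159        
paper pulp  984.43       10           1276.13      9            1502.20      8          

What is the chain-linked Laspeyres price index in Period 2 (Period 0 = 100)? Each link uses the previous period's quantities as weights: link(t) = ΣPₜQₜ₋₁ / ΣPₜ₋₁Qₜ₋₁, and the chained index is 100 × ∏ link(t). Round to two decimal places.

Link Period 0→Period 1:
ΣP(Period 1)Q(Period 0) = 7.72×108 + 1276.13×10 = 833.76 + 12761.3 = 13595.06
ΣP(Period 0)Q(Period 0) = 7.31×108 + 984.43×10 = 789.48 + 9844.3 = 10633.78
link = 13595.06/10633.78 = 1.278479
Link Period 1→Period 2:
ΣP(Period 2)Q(Period 1) = 6.72×132 + 1502.20×9 = 887.04 + 13519.8 = 14406.84
ΣP(Period 1)Q(Period 1) = 7.72×132 + 1276.13×9 = 1019.04 + 11485.17 = 12504.21
link = 14406.84/12504.21 = 1.152159
Chained index = 100 × 1.278479 × 1.152159 = 147.3011

147.30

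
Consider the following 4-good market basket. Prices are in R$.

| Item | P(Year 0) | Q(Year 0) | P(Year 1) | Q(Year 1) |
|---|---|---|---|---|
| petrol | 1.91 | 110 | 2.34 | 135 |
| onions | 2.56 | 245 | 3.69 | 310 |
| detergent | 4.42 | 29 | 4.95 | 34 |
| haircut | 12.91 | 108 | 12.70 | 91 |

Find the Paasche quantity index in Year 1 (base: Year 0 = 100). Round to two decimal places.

Paasche quantity index uses current-period prices as weights.
ΣP(Year 1)·Q(Year 1) = 2.34×135 + 3.69×310 + 4.95×34 + 12.70×91 = 315.9 + 1143.9 + 168.3 + 1155.7 = 2783.8
ΣP(Year 1)·Q(Year 0) = 2.34×110 + 3.69×245 + 4.95×29 + 12.70×108 = 257.4 + 904.05 + 143.55 + 1371.6 = 2676.6
Index = 2783.8 / 2676.6 × 100 = 104.0051

104.01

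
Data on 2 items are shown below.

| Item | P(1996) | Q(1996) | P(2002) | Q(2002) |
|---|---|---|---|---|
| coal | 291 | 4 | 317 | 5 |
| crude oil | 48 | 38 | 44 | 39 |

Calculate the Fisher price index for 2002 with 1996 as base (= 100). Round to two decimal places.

98.81

Laspeyres component (base-period weights):
ΣP(2002)Q(1996) = 317×4 + 44×38 = 1268 + 1672 = 2940
ΣP(1996)Q(1996) = 291×4 + 48×38 = 1164 + 1824 = 2988
L = 2940 / 2988 × 100 = 98.3936
Paasche component (current-period weights):
ΣP(2002)Q(2002) = 317×5 + 44×39 = 1585 + 1716 = 3301
ΣP(1996)Q(2002) = 291×5 + 48×39 = 1455 + 1872 = 3327
P = 3301 / 3327 × 100 = 99.2185
Fisher = √(L × P) = √(98.3936 × 99.2185) = 98.8052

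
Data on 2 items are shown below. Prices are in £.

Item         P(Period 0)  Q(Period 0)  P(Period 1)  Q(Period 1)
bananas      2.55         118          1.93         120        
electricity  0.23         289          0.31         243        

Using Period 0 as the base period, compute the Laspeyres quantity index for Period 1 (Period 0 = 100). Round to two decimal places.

Laspeyres quantity index uses base-period prices as weights.
ΣP(Period 0)·Q(Period 1) = 2.55×120 + 0.23×243 = 306 + 55.89 = 361.89
ΣP(Period 0)·Q(Period 0) = 2.55×118 + 0.23×289 = 300.9 + 66.47 = 367.37
Index = 361.89 / 367.37 × 100 = 98.5083

98.51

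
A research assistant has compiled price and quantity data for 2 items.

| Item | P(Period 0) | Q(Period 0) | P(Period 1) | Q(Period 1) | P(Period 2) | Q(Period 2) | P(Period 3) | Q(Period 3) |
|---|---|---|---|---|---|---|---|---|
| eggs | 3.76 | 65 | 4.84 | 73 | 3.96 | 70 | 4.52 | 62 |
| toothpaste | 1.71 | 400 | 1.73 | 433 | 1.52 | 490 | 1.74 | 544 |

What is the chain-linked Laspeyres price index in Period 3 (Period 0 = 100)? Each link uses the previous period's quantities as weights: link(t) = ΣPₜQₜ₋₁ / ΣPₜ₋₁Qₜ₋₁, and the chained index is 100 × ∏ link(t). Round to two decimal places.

Link Period 0→Period 1:
ΣP(Period 1)Q(Period 0) = 4.84×65 + 1.73×400 = 314.6 + 692 = 1006.6
ΣP(Period 0)Q(Period 0) = 3.76×65 + 1.71×400 = 244.4 + 684 = 928.4
link = 1006.6/928.4 = 1.084231
Link Period 1→Period 2:
ΣP(Period 2)Q(Period 1) = 3.96×73 + 1.52×433 = 289.08 + 658.16 = 947.24
ΣP(Period 1)Q(Period 1) = 4.84×73 + 1.73×433 = 353.32 + 749.09 = 1102.41
link = 947.24/1102.41 = 0.859245
Link Period 2→Period 3:
ΣP(Period 3)Q(Period 2) = 4.52×70 + 1.74×490 = 316.4 + 852.6 = 1169
ΣP(Period 2)Q(Period 2) = 3.96×70 + 1.52×490 = 277.2 + 744.8 = 1022
link = 1169/1022 = 1.143836
Chained index = 100 × 1.084231 × 0.859245 × 1.143836 = 106.5620

106.56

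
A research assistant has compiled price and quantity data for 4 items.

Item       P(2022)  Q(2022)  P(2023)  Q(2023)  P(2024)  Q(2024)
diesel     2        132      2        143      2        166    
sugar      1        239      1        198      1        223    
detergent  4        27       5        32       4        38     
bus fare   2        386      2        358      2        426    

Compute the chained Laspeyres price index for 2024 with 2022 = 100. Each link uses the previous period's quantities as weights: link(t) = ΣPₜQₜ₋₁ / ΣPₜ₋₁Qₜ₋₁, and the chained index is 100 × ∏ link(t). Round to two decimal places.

Link 2022→2023:
ΣP(2023)Q(2022) = 2×132 + 1×239 + 5×27 + 2×386 = 264 + 239 + 135 + 772 = 1410
ΣP(2022)Q(2022) = 2×132 + 1×239 + 4×27 + 2×386 = 264 + 239 + 108 + 772 = 1383
link = 1410/1383 = 1.019523
Link 2023→2024:
ΣP(2024)Q(2023) = 2×143 + 1×198 + 4×32 + 2×358 = 286 + 198 + 128 + 716 = 1328
ΣP(2023)Q(2023) = 2×143 + 1×198 + 5×32 + 2×358 = 286 + 198 + 160 + 716 = 1360
link = 1328/1360 = 0.976471
Chained index = 100 × 1.019523 × 0.976471 = 99.5534

99.55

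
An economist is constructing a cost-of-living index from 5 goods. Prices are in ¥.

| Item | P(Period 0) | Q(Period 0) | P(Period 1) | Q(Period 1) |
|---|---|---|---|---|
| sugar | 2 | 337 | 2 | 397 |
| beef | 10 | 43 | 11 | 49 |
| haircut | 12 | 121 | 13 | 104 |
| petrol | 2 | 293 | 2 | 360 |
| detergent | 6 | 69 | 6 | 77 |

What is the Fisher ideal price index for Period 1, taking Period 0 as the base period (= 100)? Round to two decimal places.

Laspeyres component (base-period weights):
ΣP(Period 1)Q(Period 0) = 2×337 + 11×43 + 13×121 + 2×293 + 6×69 = 674 + 473 + 1573 + 586 + 414 = 3720
ΣP(Period 0)Q(Period 0) = 2×337 + 10×43 + 12×121 + 2×293 + 6×69 = 674 + 430 + 1452 + 586 + 414 = 3556
L = 3720 / 3556 × 100 = 104.6119
Paasche component (current-period weights):
ΣP(Period 1)Q(Period 1) = 2×397 + 11×49 + 13×104 + 2×360 + 6×77 = 794 + 539 + 1352 + 720 + 462 = 3867
ΣP(Period 0)Q(Period 1) = 2×397 + 10×49 + 12×104 + 2×360 + 6×77 = 794 + 490 + 1248 + 720 + 462 = 3714
P = 3867 / 3714 × 100 = 104.1195
Fisher = √(L × P) = √(104.6119 × 104.1195) = 104.3654

104.37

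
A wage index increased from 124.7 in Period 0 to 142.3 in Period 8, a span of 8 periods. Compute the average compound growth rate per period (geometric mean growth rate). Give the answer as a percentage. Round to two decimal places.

1.66%

Growth factor = (142.3/124.7)^(1/8) = (1.141139)^(1/8) = 1.016640
Growth rate = 1.016640 − 1 = 0.016640 = 1.6640%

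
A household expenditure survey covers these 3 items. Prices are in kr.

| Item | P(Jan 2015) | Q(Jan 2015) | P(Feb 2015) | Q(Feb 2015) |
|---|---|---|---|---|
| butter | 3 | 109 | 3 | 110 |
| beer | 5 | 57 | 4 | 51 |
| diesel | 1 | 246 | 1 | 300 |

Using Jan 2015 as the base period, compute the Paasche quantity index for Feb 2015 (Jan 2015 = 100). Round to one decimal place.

104.1

Paasche quantity index uses current-period prices as weights.
ΣP(Feb 2015)·Q(Feb 2015) = 3×110 + 4×51 + 1×300 = 330 + 204 + 300 = 834
ΣP(Feb 2015)·Q(Jan 2015) = 3×109 + 4×57 + 1×246 = 327 + 228 + 246 = 801
Index = 834 / 801 × 100 = 104.1199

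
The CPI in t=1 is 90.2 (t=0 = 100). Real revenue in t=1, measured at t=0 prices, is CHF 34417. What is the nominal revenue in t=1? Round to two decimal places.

31044.13

Nominal = Real × (Index/100) = 34417 × (90.2/100)
        = 34417 × 0.902 = 31044.1340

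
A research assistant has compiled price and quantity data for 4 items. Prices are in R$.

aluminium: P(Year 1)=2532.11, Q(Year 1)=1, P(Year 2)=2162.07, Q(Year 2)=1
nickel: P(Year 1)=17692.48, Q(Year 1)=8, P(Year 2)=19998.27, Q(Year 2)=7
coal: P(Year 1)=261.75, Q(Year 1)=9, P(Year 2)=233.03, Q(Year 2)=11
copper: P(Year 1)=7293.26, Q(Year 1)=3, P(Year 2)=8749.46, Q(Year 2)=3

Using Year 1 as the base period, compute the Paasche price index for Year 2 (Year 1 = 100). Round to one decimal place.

113.1

Paasche price index uses current-period quantities as weights.
ΣP(Year 2)·Q(Year 2) = 2162.07×1 + 19998.27×7 + 233.03×11 + 8749.46×3 = 2162.07 + 139987.89 + 2563.33 + 26248.38 = 170961.67
ΣP(Year 1)·Q(Year 2) = 2532.11×1 + 17692.48×7 + 261.75×11 + 7293.26×3 = 2532.11 + 123847.36 + 2879.25 + 21879.78 = 151138.5
Index = 170961.67 / 151138.5 × 100 = 113.1159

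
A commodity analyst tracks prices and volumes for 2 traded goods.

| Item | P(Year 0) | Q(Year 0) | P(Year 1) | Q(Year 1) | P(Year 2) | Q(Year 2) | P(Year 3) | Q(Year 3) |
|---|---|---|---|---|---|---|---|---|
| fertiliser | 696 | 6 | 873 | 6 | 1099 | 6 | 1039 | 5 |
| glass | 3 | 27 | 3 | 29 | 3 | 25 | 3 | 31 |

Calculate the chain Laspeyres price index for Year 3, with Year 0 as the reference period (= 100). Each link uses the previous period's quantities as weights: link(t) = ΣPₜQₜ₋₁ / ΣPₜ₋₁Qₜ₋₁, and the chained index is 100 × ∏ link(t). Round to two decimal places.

148.30

Link Year 0→Year 1:
ΣP(Year 1)Q(Year 0) = 873×6 + 3×27 = 5238 + 81 = 5319
ΣP(Year 0)Q(Year 0) = 696×6 + 3×27 = 4176 + 81 = 4257
link = 5319/4257 = 1.249471
Link Year 1→Year 2:
ΣP(Year 2)Q(Year 1) = 1099×6 + 3×29 = 6594 + 87 = 6681
ΣP(Year 1)Q(Year 1) = 873×6 + 3×29 = 5238 + 87 = 5325
link = 6681/5325 = 1.254648
Link Year 2→Year 3:
ΣP(Year 3)Q(Year 2) = 1039×6 + 3×25 = 6234 + 75 = 6309
ΣP(Year 2)Q(Year 2) = 1099×6 + 3×25 = 6594 + 75 = 6669
link = 6309/6669 = 0.946019
Chained index = 100 × 1.249471 × 1.254648 × 0.946019 = 148.3023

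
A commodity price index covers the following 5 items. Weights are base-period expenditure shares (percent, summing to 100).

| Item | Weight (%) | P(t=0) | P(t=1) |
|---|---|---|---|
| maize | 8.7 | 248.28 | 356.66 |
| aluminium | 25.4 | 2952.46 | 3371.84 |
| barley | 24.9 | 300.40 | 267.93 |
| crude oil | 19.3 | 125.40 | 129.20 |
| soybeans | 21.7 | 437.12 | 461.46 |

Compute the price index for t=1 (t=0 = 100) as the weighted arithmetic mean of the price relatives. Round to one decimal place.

maize: 8.7 × (356.66/248.28) = 8.7 × 1.436523 = 12.4978
aluminium: 25.4 × (3371.84/2952.46) = 25.4 × 1.142044 = 29.0079
barley: 24.9 × (267.93/300.40) = 24.9 × 0.891911 = 22.2086
crude oil: 19.3 × (129.20/125.40) = 19.3 × 1.030303 = 19.8848
soybeans: 21.7 × (461.46/437.12) = 21.7 × 1.055683 = 22.9083
Index = Σ wᵢ·(p₁ᵢ/p₀ᵢ) = 12.4978 + 29.0079 + 22.2086 + 19.8848 + 22.9083 = 106.5074

106.5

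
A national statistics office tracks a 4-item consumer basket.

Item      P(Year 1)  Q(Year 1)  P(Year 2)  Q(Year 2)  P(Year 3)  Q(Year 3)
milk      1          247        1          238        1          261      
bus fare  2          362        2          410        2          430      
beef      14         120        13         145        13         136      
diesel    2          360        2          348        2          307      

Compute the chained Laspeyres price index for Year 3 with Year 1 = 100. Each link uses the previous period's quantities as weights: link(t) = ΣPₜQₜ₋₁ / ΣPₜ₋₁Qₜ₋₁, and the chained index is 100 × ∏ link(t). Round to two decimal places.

Link Year 1→Year 2:
ΣP(Year 2)Q(Year 1) = 1×247 + 2×362 + 13×120 + 2×360 = 247 + 724 + 1560 + 720 = 3251
ΣP(Year 1)Q(Year 1) = 1×247 + 2×362 + 14×120 + 2×360 = 247 + 724 + 1680 + 720 = 3371
link = 3251/3371 = 0.964402
Link Year 2→Year 3:
ΣP(Year 3)Q(Year 2) = 1×238 + 2×410 + 13×145 + 2×348 = 238 + 820 + 1885 + 696 = 3639
ΣP(Year 2)Q(Year 2) = 1×238 + 2×410 + 13×145 + 2×348 = 238 + 820 + 1885 + 696 = 3639
link = 3639/3639 = 1.000000
Chained index = 100 × 0.964402 × 1.000000 = 96.4402

96.44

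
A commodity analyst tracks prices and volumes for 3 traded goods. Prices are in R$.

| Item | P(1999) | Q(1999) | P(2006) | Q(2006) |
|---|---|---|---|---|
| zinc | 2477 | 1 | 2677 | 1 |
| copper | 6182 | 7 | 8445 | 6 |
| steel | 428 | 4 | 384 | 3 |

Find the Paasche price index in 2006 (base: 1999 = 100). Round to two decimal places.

133.40

Paasche price index uses current-period quantities as weights.
ΣP(2006)·Q(2006) = 2677×1 + 8445×6 + 384×3 = 2677 + 50670 + 1152 = 54499
ΣP(1999)·Q(2006) = 2477×1 + 6182×6 + 428×3 = 2477 + 37092 + 1284 = 40853
Index = 54499 / 40853 × 100 = 133.4027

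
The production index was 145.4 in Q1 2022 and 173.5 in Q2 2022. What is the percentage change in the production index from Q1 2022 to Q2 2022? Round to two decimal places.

Change = (173.5 − 145.4) / 145.4 × 100
       = 28.1 / 145.4 × 100 = 19.3260%

19.33%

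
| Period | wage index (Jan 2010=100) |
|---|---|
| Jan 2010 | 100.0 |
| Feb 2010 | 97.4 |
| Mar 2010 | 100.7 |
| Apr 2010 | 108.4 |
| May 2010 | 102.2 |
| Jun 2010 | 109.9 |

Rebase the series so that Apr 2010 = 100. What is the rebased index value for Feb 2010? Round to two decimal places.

89.85

Rebased(Feb 2010) = 97.4 / 108.4 × 100 = 89.8524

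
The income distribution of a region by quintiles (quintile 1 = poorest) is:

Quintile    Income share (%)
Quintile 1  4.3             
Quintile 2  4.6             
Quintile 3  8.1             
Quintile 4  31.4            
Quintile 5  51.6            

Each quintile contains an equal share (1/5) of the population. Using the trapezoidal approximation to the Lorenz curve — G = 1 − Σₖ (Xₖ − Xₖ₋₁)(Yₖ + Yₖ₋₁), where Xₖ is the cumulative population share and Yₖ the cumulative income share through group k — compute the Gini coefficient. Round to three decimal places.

Cumulative income shares Yₖ: 0.0430, 0.0890, 0.1700, 0.4840, 1.0000
Σ (Xₖ−Xₖ₋₁)(Yₖ+Yₖ₋₁) = (1/5)(0.0430+0.0000) + (1/5)(0.0890+0.0430) + (1/5)(0.1700+0.0890) + (1/5)(0.4840+0.1700) + (1/5)(1.0000+0.4840)
  = 0.0086 + 0.0264 + 0.0518 + 0.1308 + 0.2968 = 0.5144
G = 1 − 0.5144 = 0.4856

0.486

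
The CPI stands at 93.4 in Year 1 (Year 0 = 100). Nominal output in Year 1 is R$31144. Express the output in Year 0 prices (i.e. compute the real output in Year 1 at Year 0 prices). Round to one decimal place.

Real = Nominal ÷ (Index/100) = 31144 ÷ (93.4/100)
     = 31144 ÷ 0.934 = 33344.7537

33344.8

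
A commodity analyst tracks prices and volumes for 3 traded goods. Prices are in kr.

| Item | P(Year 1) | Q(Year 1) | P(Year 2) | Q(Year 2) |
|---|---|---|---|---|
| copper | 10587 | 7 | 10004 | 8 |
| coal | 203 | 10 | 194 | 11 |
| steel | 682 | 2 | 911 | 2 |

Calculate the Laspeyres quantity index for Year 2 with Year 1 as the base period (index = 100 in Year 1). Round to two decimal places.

Laspeyres quantity index uses base-period prices as weights.
ΣP(Year 1)·Q(Year 2) = 10587×8 + 203×11 + 682×2 = 84696 + 2233 + 1364 = 88293
ΣP(Year 1)·Q(Year 1) = 10587×7 + 203×10 + 682×2 = 74109 + 2030 + 1364 = 77503
Index = 88293 / 77503 × 100 = 113.9220

113.92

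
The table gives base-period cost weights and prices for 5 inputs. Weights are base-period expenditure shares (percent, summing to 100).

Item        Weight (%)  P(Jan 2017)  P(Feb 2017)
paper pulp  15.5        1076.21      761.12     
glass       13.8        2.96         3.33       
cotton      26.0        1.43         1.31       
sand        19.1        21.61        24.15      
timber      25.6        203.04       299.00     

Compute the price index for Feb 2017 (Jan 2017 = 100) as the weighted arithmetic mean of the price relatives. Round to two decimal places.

109.35

paper pulp: 15.5 × (761.12/1076.21) = 15.5 × 0.707223 = 10.9619
glass: 13.8 × (3.33/2.96) = 13.8 × 1.125000 = 15.5250
cotton: 26.0 × (1.31/1.43) = 26.0 × 0.916084 = 23.8182
sand: 19.1 × (24.15/21.61) = 19.1 × 1.117538 = 21.3450
timber: 25.6 × (299.00/203.04) = 25.6 × 1.472616 = 37.6990
Index = Σ wᵢ·(p₁ᵢ/p₀ᵢ) = 10.9619 + 15.5250 + 23.8182 + 21.3450 + 37.6990 = 109.3491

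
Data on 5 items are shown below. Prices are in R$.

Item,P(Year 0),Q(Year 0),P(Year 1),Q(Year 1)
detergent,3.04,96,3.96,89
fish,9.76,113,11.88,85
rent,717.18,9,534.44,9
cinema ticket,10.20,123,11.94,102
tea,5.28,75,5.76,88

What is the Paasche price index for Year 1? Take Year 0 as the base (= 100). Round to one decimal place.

Paasche price index uses current-period quantities as weights.
ΣP(Year 1)·Q(Year 1) = 3.96×89 + 11.88×85 + 534.44×9 + 11.94×102 + 5.76×88 = 352.44 + 1009.8 + 4809.96 + 1217.88 + 506.88 = 7896.96
ΣP(Year 0)·Q(Year 1) = 3.04×89 + 9.76×85 + 717.18×9 + 10.20×102 + 5.28×88 = 270.56 + 829.6 + 6454.62 + 1040.4 + 464.64 = 9059.82
Index = 7896.96 / 9059.82 × 100 = 87.1646

87.2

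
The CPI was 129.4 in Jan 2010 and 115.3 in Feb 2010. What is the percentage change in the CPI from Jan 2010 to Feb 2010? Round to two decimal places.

Change = (115.3 − 129.4) / 129.4 × 100
       = -14.1 / 129.4 × 100 = -10.8964%

-10.90%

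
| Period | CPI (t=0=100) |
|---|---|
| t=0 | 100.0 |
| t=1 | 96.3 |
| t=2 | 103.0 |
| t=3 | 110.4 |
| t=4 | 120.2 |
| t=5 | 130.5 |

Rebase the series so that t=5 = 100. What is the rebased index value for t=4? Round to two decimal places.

Rebased(t=4) = 120.2 / 130.5 × 100 = 92.1073

92.11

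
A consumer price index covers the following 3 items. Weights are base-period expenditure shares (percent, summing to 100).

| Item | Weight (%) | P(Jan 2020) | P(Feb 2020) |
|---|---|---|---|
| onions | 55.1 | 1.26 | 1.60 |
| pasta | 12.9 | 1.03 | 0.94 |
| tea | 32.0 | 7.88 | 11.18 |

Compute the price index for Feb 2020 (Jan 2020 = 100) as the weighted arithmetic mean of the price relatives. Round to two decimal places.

onions: 55.1 × (1.60/1.26) = 55.1 × 1.269841 = 69.9683
pasta: 12.9 × (0.94/1.03) = 12.9 × 0.912621 = 11.7728
tea: 32.0 × (11.18/7.88) = 32.0 × 1.418782 = 45.4010
Index = Σ wᵢ·(p₁ᵢ/p₀ᵢ) = 69.9683 + 11.7728 + 45.4010 = 127.1421

127.14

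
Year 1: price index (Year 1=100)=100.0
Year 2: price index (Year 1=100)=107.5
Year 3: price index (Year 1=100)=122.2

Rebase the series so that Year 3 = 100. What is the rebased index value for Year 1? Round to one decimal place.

Rebased(Year 1) = 100.0 / 122.2 × 100 = 81.8331

81.8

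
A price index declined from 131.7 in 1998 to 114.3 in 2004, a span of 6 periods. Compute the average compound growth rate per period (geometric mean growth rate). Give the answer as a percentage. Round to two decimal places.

Growth factor = (114.3/131.7)^(1/6) = (0.867882)^(1/6) = 0.976660
Growth rate = 0.976660 − 1 = -0.023340 = -2.3340%

-2.33%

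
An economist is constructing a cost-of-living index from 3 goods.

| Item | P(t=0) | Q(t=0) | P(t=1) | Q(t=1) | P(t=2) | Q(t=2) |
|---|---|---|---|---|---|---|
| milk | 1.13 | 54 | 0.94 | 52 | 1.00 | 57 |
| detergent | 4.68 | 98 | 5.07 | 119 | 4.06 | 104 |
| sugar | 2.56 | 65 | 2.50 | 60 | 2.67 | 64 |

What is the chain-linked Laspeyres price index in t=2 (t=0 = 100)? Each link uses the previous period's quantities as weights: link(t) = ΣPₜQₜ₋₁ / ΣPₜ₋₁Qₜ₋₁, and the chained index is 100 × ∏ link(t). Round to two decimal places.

Link t=0→t=1:
ΣP(t=1)Q(t=0) = 0.94×54 + 5.07×98 + 2.50×65 = 50.76 + 496.86 + 162.5 = 710.12
ΣP(t=0)Q(t=0) = 1.13×54 + 4.68×98 + 2.56×65 = 61.02 + 458.64 + 166.4 = 686.06
link = 710.12/686.06 = 1.035070
Link t=1→t=2:
ΣP(t=2)Q(t=1) = 1.00×52 + 4.06×119 + 2.67×60 = 52 + 483.14 + 160.2 = 695.34
ΣP(t=1)Q(t=1) = 0.94×52 + 5.07×119 + 2.50×60 = 48.88 + 603.33 + 150 = 802.21
link = 695.34/802.21 = 0.866781
Chained index = 100 × 1.035070 × 0.866781 = 89.7178

89.72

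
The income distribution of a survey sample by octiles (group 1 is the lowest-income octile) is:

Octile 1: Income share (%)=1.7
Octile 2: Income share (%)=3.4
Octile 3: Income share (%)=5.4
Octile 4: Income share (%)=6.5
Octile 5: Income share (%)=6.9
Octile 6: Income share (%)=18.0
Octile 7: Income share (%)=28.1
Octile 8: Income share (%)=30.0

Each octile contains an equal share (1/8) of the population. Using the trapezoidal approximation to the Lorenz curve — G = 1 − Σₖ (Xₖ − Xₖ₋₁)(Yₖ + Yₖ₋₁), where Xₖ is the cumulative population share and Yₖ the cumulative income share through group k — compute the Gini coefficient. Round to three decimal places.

0.450

Cumulative income shares Yₖ: 0.0170, 0.0510, 0.1050, 0.1700, 0.2390, 0.4190, 0.7000, 1.0000
Σ (Xₖ−Xₖ₋₁)(Yₖ+Yₖ₋₁) = (1/8)(0.0170+0.0000) + (1/8)(0.0510+0.0170) + (1/8)(0.1050+0.0510) + (1/8)(0.1700+0.1050) + (1/8)(0.2390+0.1700) + (1/8)(0.4190+0.2390) + (1/8)(0.7000+0.4190) + (1/8)(1.0000+0.7000)
  = 0.0021 + 0.0085 + 0.0195 + 0.0344 + 0.0511 + 0.0823 + 0.1399 + 0.2125 = 0.5503
G = 1 − 0.5503 = 0.4497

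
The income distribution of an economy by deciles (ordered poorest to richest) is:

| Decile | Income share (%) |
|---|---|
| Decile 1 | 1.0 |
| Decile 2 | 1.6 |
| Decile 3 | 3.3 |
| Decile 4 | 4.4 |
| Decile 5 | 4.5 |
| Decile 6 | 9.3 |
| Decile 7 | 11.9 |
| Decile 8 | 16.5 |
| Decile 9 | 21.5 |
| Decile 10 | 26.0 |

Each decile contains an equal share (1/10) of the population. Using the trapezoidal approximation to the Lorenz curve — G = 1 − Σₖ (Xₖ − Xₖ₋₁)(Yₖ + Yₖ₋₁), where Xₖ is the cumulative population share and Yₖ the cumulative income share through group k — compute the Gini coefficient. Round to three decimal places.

0.458

Cumulative income shares Yₖ: 0.0100, 0.0260, 0.0590, 0.1030, 0.1480, 0.2410, 0.3600, 0.5250, 0.7400, 1.0000
Σ (Xₖ−Xₖ₋₁)(Yₖ+Yₖ₋₁) = (1/10)(0.0100+0.0000) + (1/10)(0.0260+0.0100) + (1/10)(0.0590+0.0260) + (1/10)(0.1030+0.0590) + (1/10)(0.1480+0.1030) + (1/10)(0.2410+0.1480) + (1/10)(0.3600+0.2410) + (1/10)(0.5250+0.3600) + (1/10)(0.7400+0.5250) + (1/10)(1.0000+0.7400)
  = 0.0010 + 0.0036 + 0.0085 + 0.0162 + 0.0251 + 0.0389 + 0.0601 + 0.0885 + 0.1265 + 0.1740 = 0.5424
G = 1 − 0.5424 = 0.4576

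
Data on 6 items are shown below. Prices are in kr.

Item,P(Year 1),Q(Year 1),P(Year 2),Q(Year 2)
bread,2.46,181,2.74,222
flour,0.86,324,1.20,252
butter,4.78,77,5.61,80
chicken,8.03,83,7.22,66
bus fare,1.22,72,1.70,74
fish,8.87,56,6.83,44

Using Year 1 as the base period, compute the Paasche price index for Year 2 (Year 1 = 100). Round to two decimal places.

Paasche price index uses current-period quantities as weights.
ΣP(Year 2)·Q(Year 2) = 2.74×222 + 1.20×252 + 5.61×80 + 7.22×66 + 1.70×74 + 6.83×44 = 608.28 + 302.4 + 448.8 + 476.52 + 125.8 + 300.52 = 2262.32
ΣP(Year 1)·Q(Year 2) = 2.46×222 + 0.86×252 + 4.78×80 + 8.03×66 + 1.22×74 + 8.87×44 = 546.12 + 216.72 + 382.4 + 529.98 + 90.28 + 390.28 = 2155.78
Index = 2262.32 / 2155.78 × 100 = 104.9421

104.94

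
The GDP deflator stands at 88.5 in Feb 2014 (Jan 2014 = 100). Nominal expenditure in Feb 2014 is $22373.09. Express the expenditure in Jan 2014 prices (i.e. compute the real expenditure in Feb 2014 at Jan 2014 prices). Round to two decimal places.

25280.33

Real = Nominal ÷ (Index/100) = 22373.09 ÷ (88.5/100)
     = 22373.09 ÷ 0.885 = 25280.3277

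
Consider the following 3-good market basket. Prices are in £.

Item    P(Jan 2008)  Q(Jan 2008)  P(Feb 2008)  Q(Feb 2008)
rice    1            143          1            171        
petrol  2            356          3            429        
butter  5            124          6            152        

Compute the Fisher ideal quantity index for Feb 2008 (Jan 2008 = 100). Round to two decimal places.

Laspeyres component (base-period weights):
ΣP(Jan 2008)Q(Feb 2008) = 1×171 + 2×429 + 5×152 = 171 + 858 + 760 = 1789
ΣP(Jan 2008)Q(Jan 2008) = 1×143 + 2×356 + 5×124 = 143 + 712 + 620 = 1475
L = 1789 / 1475 × 100 = 121.2881
Paasche component (current-period weights):
ΣP(Feb 2008)Q(Feb 2008) = 1×171 + 3×429 + 6×152 = 171 + 1287 + 912 = 2370
ΣP(Feb 2008)Q(Jan 2008) = 1×143 + 3×356 + 6×124 = 143 + 1068 + 744 = 1955
P = 2370 / 1955 × 100 = 121.2276
Fisher = √(L × P) = √(121.2881 × 121.2276) = 121.2579

121.26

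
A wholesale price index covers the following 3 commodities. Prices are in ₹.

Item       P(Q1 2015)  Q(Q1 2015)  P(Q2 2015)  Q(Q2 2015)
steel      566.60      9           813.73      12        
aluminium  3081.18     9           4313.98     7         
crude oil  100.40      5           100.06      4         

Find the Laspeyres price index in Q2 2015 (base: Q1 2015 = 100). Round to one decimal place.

Laspeyres price index uses base-period quantities as weights.
ΣP(Q2 2015)·Q(Q1 2015) = 813.73×9 + 4313.98×9 + 100.06×5 = 7323.57 + 38825.82 + 500.3 = 46649.69
ΣP(Q1 2015)·Q(Q1 2015) = 566.60×9 + 3081.18×9 + 100.40×5 = 5099.4 + 27730.62 + 502 = 33332.02
Index = 46649.69 / 33332.02 × 100 = 139.9546

140.0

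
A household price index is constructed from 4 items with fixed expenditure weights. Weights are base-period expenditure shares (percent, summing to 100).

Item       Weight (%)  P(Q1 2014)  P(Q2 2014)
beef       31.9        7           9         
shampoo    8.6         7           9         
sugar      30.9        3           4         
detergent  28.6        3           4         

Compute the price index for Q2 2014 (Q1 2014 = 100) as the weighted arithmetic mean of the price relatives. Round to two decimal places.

131.40

beef: 31.9 × (9/7) = 31.9 × 1.285714 = 41.0143
shampoo: 8.6 × (9/7) = 8.6 × 1.285714 = 11.0571
sugar: 30.9 × (4/3) = 30.9 × 1.333333 = 41.2000
detergent: 28.6 × (4/3) = 28.6 × 1.333333 = 38.1333
Index = Σ wᵢ·(p₁ᵢ/p₀ᵢ) = 41.0143 + 11.0571 + 41.2000 + 38.1333 = 131.4048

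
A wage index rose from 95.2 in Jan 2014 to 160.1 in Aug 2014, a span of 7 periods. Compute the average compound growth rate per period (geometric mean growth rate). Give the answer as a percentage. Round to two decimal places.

Growth factor = (160.1/95.2)^(1/7) = (1.681723)^(1/7) = 1.077087
Growth rate = 1.077087 − 1 = 0.077087 = 7.7087%

7.71%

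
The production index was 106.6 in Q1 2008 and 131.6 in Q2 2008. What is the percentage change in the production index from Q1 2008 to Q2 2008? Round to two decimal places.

23.45%

Change = (131.6 − 106.6) / 106.6 × 100
       = 25.0 / 106.6 × 100 = 23.4522%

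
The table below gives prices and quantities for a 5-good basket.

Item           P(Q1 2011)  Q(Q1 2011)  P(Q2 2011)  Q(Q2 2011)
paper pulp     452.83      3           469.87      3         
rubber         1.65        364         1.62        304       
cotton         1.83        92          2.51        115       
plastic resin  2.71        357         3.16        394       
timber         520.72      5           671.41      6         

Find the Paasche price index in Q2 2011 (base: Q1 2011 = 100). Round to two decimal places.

119.19

Paasche price index uses current-period quantities as weights.
ΣP(Q2 2011)·Q(Q2 2011) = 469.87×3 + 1.62×304 + 2.51×115 + 3.16×394 + 671.41×6 = 1409.61 + 492.48 + 288.65 + 1245.04 + 4028.46 = 7464.24
ΣP(Q1 2011)·Q(Q2 2011) = 452.83×3 + 1.65×304 + 1.83×115 + 2.71×394 + 520.72×6 = 1358.49 + 501.6 + 210.45 + 1067.74 + 3124.32 = 6262.6
Index = 7464.24 / 6262.6 × 100 = 119.1876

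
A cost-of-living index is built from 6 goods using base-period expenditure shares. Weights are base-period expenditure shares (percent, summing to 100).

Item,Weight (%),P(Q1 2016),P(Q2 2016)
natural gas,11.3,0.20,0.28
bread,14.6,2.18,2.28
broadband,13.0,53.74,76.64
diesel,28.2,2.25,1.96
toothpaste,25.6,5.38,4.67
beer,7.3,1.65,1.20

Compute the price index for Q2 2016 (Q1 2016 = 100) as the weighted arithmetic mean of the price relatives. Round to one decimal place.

101.7

natural gas: 11.3 × (0.28/0.20) = 11.3 × 1.400000 = 15.8200
bread: 14.6 × (2.28/2.18) = 14.6 × 1.045872 = 15.2697
broadband: 13.0 × (76.64/53.74) = 13.0 × 1.426126 = 18.5396
diesel: 28.2 × (1.96/2.25) = 28.2 × 0.871111 = 24.5653
toothpaste: 25.6 × (4.67/5.38) = 25.6 × 0.868030 = 22.2216
beer: 7.3 × (1.20/1.65) = 7.3 × 0.727273 = 5.3091
Index = Σ wᵢ·(p₁ᵢ/p₀ᵢ) = 15.8200 + 15.2697 + 18.5396 + 24.5653 + 22.2216 + 5.3091 = 101.7253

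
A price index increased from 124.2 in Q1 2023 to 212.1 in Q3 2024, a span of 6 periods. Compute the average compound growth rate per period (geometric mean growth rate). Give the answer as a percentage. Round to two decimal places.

9.33%

Growth factor = (212.1/124.2)^(1/6) = (1.707729)^(1/6) = 1.093293
Growth rate = 1.093293 − 1 = 0.093293 = 9.3293%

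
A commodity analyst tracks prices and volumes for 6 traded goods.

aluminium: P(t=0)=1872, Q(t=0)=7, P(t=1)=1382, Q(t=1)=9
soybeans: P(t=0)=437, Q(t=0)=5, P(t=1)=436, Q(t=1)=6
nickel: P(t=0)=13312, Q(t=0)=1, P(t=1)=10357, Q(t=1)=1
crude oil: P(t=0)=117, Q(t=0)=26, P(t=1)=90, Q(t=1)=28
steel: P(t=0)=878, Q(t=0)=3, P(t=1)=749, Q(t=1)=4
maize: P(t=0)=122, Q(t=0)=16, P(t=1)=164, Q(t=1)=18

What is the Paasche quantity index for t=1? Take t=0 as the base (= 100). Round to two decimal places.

Paasche quantity index uses current-period prices as weights.
ΣP(t=1)·Q(t=1) = 1382×9 + 436×6 + 10357×1 + 90×28 + 749×4 + 164×18 = 12438 + 2616 + 10357 + 2520 + 2996 + 2952 = 33879
ΣP(t=1)·Q(t=0) = 1382×7 + 436×5 + 10357×1 + 90×26 + 749×3 + 164×16 = 9674 + 2180 + 10357 + 2340 + 2247 + 2624 = 29422
Index = 33879 / 29422 × 100 = 115.1485

115.15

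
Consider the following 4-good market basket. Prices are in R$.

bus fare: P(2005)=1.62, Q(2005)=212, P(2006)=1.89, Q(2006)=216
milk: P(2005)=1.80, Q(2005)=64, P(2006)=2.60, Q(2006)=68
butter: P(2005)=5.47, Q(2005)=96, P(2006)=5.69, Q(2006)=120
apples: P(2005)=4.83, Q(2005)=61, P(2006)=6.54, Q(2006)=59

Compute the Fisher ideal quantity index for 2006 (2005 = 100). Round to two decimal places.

Laspeyres component (base-period weights):
ΣP(2005)Q(2006) = 1.62×216 + 1.80×68 + 5.47×120 + 4.83×59 = 349.92 + 122.4 + 656.4 + 284.97 = 1413.69
ΣP(2005)Q(2005) = 1.62×212 + 1.80×64 + 5.47×96 + 4.83×61 = 343.44 + 115.2 + 525.12 + 294.63 = 1278.39
L = 1413.69 / 1278.39 × 100 = 110.5836
Paasche component (current-period weights):
ΣP(2006)Q(2006) = 1.89×216 + 2.60×68 + 5.69×120 + 6.54×59 = 408.24 + 176.8 + 682.8 + 385.86 = 1653.7
ΣP(2006)Q(2005) = 1.89×212 + 2.60×64 + 5.69×96 + 6.54×61 = 400.68 + 166.4 + 546.24 + 398.94 = 1512.26
P = 1653.7 / 1512.26 × 100 = 109.3529
Fisher = √(L × P) = √(110.5836 × 109.3529) = 109.9665

109.97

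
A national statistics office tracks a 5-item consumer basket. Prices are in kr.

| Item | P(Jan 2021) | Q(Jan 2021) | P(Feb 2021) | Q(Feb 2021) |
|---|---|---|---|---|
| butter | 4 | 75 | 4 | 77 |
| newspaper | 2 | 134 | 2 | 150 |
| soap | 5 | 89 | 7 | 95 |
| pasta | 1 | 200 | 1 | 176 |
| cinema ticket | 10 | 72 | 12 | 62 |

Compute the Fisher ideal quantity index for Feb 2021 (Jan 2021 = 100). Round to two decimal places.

Laspeyres component (base-period weights):
ΣP(Jan 2021)Q(Feb 2021) = 4×77 + 2×150 + 5×95 + 1×176 + 10×62 = 308 + 300 + 475 + 176 + 620 = 1879
ΣP(Jan 2021)Q(Jan 2021) = 4×75 + 2×134 + 5×89 + 1×200 + 10×72 = 300 + 268 + 445 + 200 + 720 = 1933
L = 1879 / 1933 × 100 = 97.2064
Paasche component (current-period weights):
ΣP(Feb 2021)Q(Feb 2021) = 4×77 + 2×150 + 7×95 + 1×176 + 12×62 = 308 + 300 + 665 + 176 + 744 = 2193
ΣP(Feb 2021)Q(Jan 2021) = 4×75 + 2×134 + 7×89 + 1×200 + 12×72 = 300 + 268 + 623 + 200 + 864 = 2255
P = 2193 / 2255 × 100 = 97.2506
Fisher = √(L × P) = √(97.2064 × 97.2506) = 97.2285

97.23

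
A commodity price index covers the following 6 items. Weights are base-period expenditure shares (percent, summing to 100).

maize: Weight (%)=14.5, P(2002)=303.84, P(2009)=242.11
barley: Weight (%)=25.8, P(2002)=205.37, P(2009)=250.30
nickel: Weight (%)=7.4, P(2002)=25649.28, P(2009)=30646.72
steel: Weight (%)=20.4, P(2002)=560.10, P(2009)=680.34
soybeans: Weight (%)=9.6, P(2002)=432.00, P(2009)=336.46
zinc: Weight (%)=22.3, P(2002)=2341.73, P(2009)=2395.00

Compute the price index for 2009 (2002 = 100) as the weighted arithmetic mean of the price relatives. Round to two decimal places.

maize: 14.5 × (242.11/303.84) = 14.5 × 0.796834 = 11.5541
barley: 25.8 × (250.30/205.37) = 25.8 × 1.218776 = 31.4444
nickel: 7.4 × (30646.72/25649.28) = 7.4 × 1.194837 = 8.8418
steel: 20.4 × (680.34/560.10) = 20.4 × 1.214676 = 24.7794
soybeans: 9.6 × (336.46/432.00) = 9.6 × 0.778843 = 7.4769
zinc: 22.3 × (2395.00/2341.73) = 22.3 × 1.022748 = 22.8073
Index = Σ wᵢ·(p₁ᵢ/p₀ᵢ) = 11.5541 + 31.4444 + 8.8418 + 24.7794 + 7.4769 + 22.8073 = 106.9039

106.90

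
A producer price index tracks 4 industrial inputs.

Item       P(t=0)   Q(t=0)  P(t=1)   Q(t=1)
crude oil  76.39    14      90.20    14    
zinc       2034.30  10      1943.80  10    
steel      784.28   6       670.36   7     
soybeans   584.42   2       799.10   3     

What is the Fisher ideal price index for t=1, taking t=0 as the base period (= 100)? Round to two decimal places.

Laspeyres component (base-period weights):
ΣP(t=1)Q(t=0) = 90.20×14 + 1943.80×10 + 670.36×6 + 799.10×2 = 1262.8 + 19438 + 4022.16 + 1598.2 = 26321.16
ΣP(t=0)Q(t=0) = 76.39×14 + 2034.30×10 + 784.28×6 + 584.42×2 = 1069.46 + 20343 + 4705.68 + 1168.84 = 27286.98
L = 26321.16 / 27286.98 × 100 = 96.4605
Paasche component (current-period weights):
ΣP(t=1)Q(t=1) = 90.20×14 + 1943.80×10 + 670.36×7 + 799.10×3 = 1262.8 + 19438 + 4692.52 + 2397.3 = 27790.62
ΣP(t=0)Q(t=1) = 76.39×14 + 2034.30×10 + 784.28×7 + 584.42×3 = 1069.46 + 20343 + 5489.96 + 1753.26 = 28655.68
P = 27790.62 / 28655.68 × 100 = 96.9812
Fisher = √(L × P) = √(96.4605 × 96.9812) = 96.7205

96.72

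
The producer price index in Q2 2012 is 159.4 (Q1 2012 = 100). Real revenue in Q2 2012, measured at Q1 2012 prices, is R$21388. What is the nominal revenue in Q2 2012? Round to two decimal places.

Nominal = Real × (Index/100) = 21388 × (159.4/100)
        = 21388 × 1.594 = 34092.4720

34092.47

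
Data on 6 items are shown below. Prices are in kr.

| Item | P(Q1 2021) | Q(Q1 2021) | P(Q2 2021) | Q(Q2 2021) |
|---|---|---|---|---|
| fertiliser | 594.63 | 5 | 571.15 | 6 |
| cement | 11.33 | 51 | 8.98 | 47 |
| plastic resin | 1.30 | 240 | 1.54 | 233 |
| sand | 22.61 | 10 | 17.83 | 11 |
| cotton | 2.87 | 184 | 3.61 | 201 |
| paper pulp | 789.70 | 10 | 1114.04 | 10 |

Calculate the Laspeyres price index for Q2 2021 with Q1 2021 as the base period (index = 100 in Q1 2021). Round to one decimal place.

Laspeyres price index uses base-period quantities as weights.
ΣP(Q2 2021)·Q(Q1 2021) = 571.15×5 + 8.98×51 + 1.54×240 + 17.83×10 + 3.61×184 + 1114.04×10 = 2855.75 + 457.98 + 369.6 + 178.3 + 664.24 + 11140.4 = 15666.27
ΣP(Q1 2021)·Q(Q1 2021) = 594.63×5 + 11.33×51 + 1.30×240 + 22.61×10 + 2.87×184 + 789.70×10 = 2973.15 + 577.83 + 312 + 226.1 + 528.08 + 7897 = 12514.16
Index = 15666.27 / 12514.16 × 100 = 125.1883

125.2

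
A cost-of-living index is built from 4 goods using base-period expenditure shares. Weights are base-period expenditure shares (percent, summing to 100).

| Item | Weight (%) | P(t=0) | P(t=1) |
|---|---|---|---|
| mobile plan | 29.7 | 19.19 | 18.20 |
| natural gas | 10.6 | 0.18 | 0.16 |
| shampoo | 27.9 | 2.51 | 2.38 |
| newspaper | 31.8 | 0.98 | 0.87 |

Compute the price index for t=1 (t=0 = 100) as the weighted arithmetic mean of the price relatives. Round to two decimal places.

92.28

mobile plan: 29.7 × (18.20/19.19) = 29.7 × 0.948411 = 28.1678
natural gas: 10.6 × (0.16/0.18) = 10.6 × 0.888889 = 9.4222
shampoo: 27.9 × (2.38/2.51) = 27.9 × 0.948207 = 26.4550
newspaper: 31.8 × (0.87/0.98) = 31.8 × 0.887755 = 28.2306
Index = Σ wᵢ·(p₁ᵢ/p₀ᵢ) = 28.1678 + 9.4222 + 26.4550 + 28.2306 = 92.2756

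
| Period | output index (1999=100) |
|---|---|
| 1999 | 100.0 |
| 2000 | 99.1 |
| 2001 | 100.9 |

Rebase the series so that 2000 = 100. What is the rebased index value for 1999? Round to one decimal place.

100.9

Rebased(1999) = 100.0 / 99.1 × 100 = 100.9082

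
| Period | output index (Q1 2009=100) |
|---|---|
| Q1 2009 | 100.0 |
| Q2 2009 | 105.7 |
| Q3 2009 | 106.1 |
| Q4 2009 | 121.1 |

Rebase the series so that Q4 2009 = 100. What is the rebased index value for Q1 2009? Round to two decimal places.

82.58

Rebased(Q1 2009) = 100.0 / 121.1 × 100 = 82.5764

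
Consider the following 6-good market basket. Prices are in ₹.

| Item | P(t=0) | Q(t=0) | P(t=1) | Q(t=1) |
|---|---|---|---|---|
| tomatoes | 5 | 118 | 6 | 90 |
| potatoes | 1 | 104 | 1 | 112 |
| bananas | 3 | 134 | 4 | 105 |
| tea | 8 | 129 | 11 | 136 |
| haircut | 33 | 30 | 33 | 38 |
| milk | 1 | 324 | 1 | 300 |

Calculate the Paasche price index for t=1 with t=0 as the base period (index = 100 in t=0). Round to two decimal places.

117.14

Paasche price index uses current-period quantities as weights.
ΣP(t=1)·Q(t=1) = 6×90 + 1×112 + 4×105 + 11×136 + 33×38 + 1×300 = 540 + 112 + 420 + 1496 + 1254 + 300 = 4122
ΣP(t=0)·Q(t=1) = 5×90 + 1×112 + 3×105 + 8×136 + 33×38 + 1×300 = 450 + 112 + 315 + 1088 + 1254 + 300 = 3519
Index = 4122 / 3519 × 100 = 117.1355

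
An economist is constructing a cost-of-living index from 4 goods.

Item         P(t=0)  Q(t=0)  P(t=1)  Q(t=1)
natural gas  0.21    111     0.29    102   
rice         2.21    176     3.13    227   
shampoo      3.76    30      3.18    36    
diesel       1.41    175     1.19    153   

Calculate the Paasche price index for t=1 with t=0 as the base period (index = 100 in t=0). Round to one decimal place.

Paasche price index uses current-period quantities as weights.
ΣP(t=1)·Q(t=1) = 0.29×102 + 3.13×227 + 3.18×36 + 1.19×153 = 29.58 + 710.51 + 114.48 + 182.07 = 1036.64
ΣP(t=0)·Q(t=1) = 0.21×102 + 2.21×227 + 3.76×36 + 1.41×153 = 21.42 + 501.67 + 135.36 + 215.73 = 874.18
Index = 1036.64 / 874.18 × 100 = 118.5843

118.6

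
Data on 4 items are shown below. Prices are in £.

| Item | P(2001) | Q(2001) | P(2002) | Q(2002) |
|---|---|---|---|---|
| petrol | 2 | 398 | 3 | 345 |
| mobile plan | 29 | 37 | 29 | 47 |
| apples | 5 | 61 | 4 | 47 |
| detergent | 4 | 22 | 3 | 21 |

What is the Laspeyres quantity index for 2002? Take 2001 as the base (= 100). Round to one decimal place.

Laspeyres quantity index uses base-period prices as weights.
ΣP(2001)·Q(2002) = 2×345 + 29×47 + 5×47 + 4×21 = 690 + 1363 + 235 + 84 = 2372
ΣP(2001)·Q(2001) = 2×398 + 29×37 + 5×61 + 4×22 = 796 + 1073 + 305 + 88 = 2262
Index = 2372 / 2262 × 100 = 104.8630

104.9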